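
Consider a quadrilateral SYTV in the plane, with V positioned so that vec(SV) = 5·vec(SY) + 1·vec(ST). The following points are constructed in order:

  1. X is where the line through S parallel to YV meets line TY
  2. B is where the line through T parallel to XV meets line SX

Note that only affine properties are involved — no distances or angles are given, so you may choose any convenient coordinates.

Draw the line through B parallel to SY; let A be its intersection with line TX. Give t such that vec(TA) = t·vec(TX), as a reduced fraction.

Choose coordinates S = (0, 0), Y = (1, 0), T = (0, 1), V = (5, 1).
1. X is where the line through S parallel to YV meets line TY ⇒ X = (4/5, 1/5)
2. B is where the line through T parallel to XV meets line SX ⇒ B = (84/5, 21/5)
through B parallel to SY: direction (1, 0); meets TX at A = (-16/5, 21/5)
A = T + t·(X−T) with t = -4

t = -4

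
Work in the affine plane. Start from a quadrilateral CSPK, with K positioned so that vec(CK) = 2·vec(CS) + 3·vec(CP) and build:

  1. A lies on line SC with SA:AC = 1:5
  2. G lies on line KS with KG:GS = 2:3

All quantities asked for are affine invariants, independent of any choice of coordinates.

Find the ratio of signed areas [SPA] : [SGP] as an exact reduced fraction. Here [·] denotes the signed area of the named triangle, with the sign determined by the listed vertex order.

[SPA]:[SGP] = 5/72

Work in coordinates with C = (0, 0), S = (1, 0), P = (0, 1), K = (2, 3).
1. A lies on line SC with SA:AC = 1:5 ⇒ A = (5/6, 0)
2. G lies on line KS with KG:GS = 2:3 ⇒ G = (8/5, 9/5)
2·[SPA] = 1/6, 2·[SGP] = 12/5
[SPA]:[SGP] = 1/6:12/5 = 5/72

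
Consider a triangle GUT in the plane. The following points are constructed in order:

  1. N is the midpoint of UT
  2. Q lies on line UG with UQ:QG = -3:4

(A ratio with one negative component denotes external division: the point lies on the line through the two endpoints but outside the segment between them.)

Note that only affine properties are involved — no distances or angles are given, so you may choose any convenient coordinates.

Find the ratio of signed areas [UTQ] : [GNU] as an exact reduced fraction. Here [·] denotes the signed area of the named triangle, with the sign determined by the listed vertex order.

[UTQ]:[GNU] = 6

Set G = (0, 0), U = (1, 0), T = (0, 1); any affine frame gives the same invariant.
1. N is the midpoint of UT ⇒ N = (1/2, 1/2)
2. Q lies on line UG with UQ:QG = -3:4 ⇒ Q = (4, 0)
2·[UTQ] = -3, 2·[GNU] = -1/2
[UTQ]:[GNU] = -3:-1/2 = 6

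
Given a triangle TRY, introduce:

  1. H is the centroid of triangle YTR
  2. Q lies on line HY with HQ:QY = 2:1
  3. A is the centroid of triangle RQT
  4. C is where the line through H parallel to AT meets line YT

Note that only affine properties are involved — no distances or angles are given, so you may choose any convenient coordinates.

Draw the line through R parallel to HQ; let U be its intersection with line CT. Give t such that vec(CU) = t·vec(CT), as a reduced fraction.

Set T = (0, 0), R = (1, 0), Y = (0, 1); any affine frame gives the same invariant.
1. H is the centroid of triangle YTR ⇒ H = (1/3, 1/3)
2. Q lies on line HY with HQ:QY = 2:1 ⇒ Q = (1/9, 7/9)
3. A is the centroid of triangle RQT ⇒ A = (10/27, 7/27)
4. C is where the line through H parallel to AT meets line YT ⇒ C = (0, 1/10)
through R parallel to HQ: direction (-2/9, 4/9); meets CT at U = (0, 2)
U = C + t·(T−C) with t = -19

t = -19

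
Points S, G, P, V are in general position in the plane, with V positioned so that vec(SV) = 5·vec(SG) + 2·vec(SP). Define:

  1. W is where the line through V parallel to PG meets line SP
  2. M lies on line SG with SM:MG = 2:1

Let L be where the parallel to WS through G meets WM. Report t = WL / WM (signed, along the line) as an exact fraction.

Choose coordinates S = (0, 0), G = (1, 0), P = (0, 1), V = (5, 2).
1. W is where the line through V parallel to PG meets line SP ⇒ W = (0, 7)
2. M lies on line SG with SM:MG = 2:1 ⇒ M = (2/3, 0)
through G parallel to WS: direction (0, -7); meets WM at L = (1, -7/2)
L = W + t·(M−W) with t = 3/2

t = 3/2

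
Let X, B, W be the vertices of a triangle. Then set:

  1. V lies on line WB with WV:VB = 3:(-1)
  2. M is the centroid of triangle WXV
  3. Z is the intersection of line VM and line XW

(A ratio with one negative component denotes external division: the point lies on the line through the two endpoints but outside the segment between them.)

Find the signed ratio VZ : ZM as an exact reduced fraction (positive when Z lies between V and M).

VZ:ZM = -3

Assign X = (0, 0), B = (1, 0), W = (0, 1) — the answer is frame-independent, so this choice is without loss of generality.
1. V lies on line WB with WV:VB = 3:(-1) ⇒ V = (3/2, -1/2)
2. M is the centroid of triangle WXV ⇒ M = (1/2, 1/6)
3. Z is the intersection of line VM and line XW ⇒ Z = (0, 1/2)
Z = V + t·(M−V) with t = 3/2, so VZ:ZM = t:(1−t) = 3/2:-1/2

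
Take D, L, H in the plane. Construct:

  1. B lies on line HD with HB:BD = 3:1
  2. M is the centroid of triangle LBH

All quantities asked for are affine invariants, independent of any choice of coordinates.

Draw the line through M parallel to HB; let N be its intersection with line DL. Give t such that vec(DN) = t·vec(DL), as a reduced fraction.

Assign D = (0, 0), L = (1, 0), H = (0, 1) — the answer is frame-independent, so this choice is without loss of generality.
1. B lies on line HD with HB:BD = 3:1 ⇒ B = (0, 1/4)
2. M is the centroid of triangle LBH ⇒ M = (1/3, 5/12)
through M parallel to HB: direction (0, -3/4); meets DL at N = (1/3, 0)
N = D + t·(L−D) with t = 1/3

t = 1/3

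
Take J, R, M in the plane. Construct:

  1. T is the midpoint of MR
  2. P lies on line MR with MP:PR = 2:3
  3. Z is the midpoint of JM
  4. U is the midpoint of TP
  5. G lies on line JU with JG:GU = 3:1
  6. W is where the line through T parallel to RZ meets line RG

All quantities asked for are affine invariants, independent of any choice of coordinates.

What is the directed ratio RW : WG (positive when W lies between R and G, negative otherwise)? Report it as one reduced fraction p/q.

Assign J = (0, 0), R = (1, 0), M = (0, 1) — the answer is frame-independent, so this choice is without loss of generality.
1. T is the midpoint of MR ⇒ T = (1/2, 1/2)
2. P lies on line MR with MP:PR = 2:3 ⇒ P = (2/5, 3/5)
3. Z is the midpoint of JM ⇒ Z = (0, 1/2)
4. U is the midpoint of TP ⇒ U = (9/20, 11/20)
5. G lies on line JU with JG:GU = 3:1 ⇒ G = (27/80, 33/80)
6. W is where the line through T parallel to RZ meets line RG ⇒ W = (-27/26, 33/26)
W = R + t·(G−R) with t = 40/13, so RW:WG = t:(1−t) = 40/13:-27/13

RW:WG = -40/27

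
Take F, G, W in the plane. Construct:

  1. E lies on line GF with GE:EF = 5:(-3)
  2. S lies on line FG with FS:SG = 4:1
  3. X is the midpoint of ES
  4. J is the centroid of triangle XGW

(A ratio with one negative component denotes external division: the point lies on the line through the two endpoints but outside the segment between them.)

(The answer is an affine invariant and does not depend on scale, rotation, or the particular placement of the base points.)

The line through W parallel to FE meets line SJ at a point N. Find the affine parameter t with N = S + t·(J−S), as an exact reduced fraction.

t = 3

Set F = (0, 0), G = (1, 0), W = (0, 1); any affine frame gives the same invariant.
1. E lies on line GF with GE:EF = 5:(-3) ⇒ E = (-3/2, 0)
2. S lies on line FG with FS:SG = 4:1 ⇒ S = (4/5, 0)
3. X is the midpoint of ES ⇒ X = (-7/20, 0)
4. J is the centroid of triangle XGW ⇒ J = (13/60, 1/3)
through W parallel to FE: direction (-3/2, 0); meets SJ at N = (-19/20, 1)
N = S + t·(J−S) with t = 3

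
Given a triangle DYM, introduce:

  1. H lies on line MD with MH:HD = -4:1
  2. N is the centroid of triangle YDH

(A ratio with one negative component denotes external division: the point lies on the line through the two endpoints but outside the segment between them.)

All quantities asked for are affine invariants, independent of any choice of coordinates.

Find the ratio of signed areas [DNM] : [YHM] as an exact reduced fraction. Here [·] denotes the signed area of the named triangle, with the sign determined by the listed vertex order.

Work in coordinates with D = (0, 0), Y = (1, 0), M = (0, 1).
1. H lies on line MD with MH:HD = -4:1 ⇒ H = (0, -1/3)
2. N is the centroid of triangle YDH ⇒ N = (1/3, -1/9)
2·[DNM] = 1/3, 2·[YHM] = -4/3
[DNM]:[YHM] = 1/3:-4/3 = -1/4

[DNM]:[YHM] = -1/4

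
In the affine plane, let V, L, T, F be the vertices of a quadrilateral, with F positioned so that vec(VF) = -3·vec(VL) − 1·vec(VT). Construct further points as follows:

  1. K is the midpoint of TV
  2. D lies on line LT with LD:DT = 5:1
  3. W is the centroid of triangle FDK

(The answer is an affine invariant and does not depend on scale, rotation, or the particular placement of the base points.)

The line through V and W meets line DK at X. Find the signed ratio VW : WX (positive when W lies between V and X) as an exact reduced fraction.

VW:WX = -4/3

Work in coordinates with V = (0, 0), L = (1, 0), T = (0, 1), F = (-3, -1).
1. K is the midpoint of TV ⇒ K = (0, 1/2)
2. D lies on line LT with LD:DT = 5:1 ⇒ D = (1/6, 5/6)
3. W is the centroid of triangle FDK ⇒ W = (-17/18, 1/9)
line VW meets DK at X = (-17/72, 1/36)
W = V + t·(X−V) with t = 4, so VW:WX = 4:-3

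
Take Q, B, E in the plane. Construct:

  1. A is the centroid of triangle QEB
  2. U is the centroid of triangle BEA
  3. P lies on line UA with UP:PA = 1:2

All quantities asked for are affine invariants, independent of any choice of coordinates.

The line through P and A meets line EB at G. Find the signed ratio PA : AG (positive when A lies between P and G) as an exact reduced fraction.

PA:AG = -4/9

Work in coordinates with Q = (0, 0), B = (1, 0), E = (0, 1).
1. A is the centroid of triangle QEB ⇒ A = (1/3, 1/3)
2. U is the centroid of triangle BEA ⇒ U = (4/9, 4/9)
3. P lies on line UA with UP:PA = 1:2 ⇒ P = (11/27, 11/27)
line PA meets EB at G = (1/2, 1/2)
A = P + t·(G−P) with t = -4/5, so PA:AG = -4/5:9/5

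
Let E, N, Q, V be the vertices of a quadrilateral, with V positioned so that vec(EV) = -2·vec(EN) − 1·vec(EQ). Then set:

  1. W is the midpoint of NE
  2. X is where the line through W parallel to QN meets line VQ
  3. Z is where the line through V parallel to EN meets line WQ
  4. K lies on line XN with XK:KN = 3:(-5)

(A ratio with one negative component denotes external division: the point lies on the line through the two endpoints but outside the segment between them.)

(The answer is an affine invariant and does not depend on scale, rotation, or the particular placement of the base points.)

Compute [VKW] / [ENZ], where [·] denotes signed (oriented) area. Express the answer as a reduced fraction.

[VKW]:[ENZ] = 117/16

Work in coordinates with E = (0, 0), N = (1, 0), Q = (0, 1), V = (-2, -1).
1. W is the midpoint of NE ⇒ W = (1/2, 0)
2. X is where the line through W parallel to QN meets line VQ ⇒ X = (-1/4, 3/4)
3. Z is where the line through V parallel to EN meets line WQ ⇒ Z = (1, -1)
4. K lies on line XN with XK:KN = 3:(-5) ⇒ K = (-17/8, 15/8)
2·[VKW] = -117/16, 2·[ENZ] = -1
[VKW]:[ENZ] = -117/16:-1 = 117/16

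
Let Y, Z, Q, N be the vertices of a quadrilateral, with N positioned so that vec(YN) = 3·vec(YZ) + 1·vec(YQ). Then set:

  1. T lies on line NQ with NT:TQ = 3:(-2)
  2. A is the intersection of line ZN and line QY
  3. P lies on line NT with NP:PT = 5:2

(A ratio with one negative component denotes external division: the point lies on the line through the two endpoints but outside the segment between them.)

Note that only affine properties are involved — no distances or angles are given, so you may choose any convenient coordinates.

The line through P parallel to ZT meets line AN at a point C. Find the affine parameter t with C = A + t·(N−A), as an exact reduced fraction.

t = 11/21

Choose coordinates Y = (0, 0), Z = (1, 0), Q = (0, 1), N = (3, 1).
1. T lies on line NQ with NT:TQ = 3:(-2) ⇒ T = (-6, 1)
2. A is the intersection of line ZN and line QY ⇒ A = (0, -1/2)
3. P lies on line NT with NP:PT = 5:2 ⇒ P = (-24/7, 1)
through P parallel to ZT: direction (-7, 1); meets AN at C = (11/7, 2/7)
C = A + t·(N−A) with t = 11/21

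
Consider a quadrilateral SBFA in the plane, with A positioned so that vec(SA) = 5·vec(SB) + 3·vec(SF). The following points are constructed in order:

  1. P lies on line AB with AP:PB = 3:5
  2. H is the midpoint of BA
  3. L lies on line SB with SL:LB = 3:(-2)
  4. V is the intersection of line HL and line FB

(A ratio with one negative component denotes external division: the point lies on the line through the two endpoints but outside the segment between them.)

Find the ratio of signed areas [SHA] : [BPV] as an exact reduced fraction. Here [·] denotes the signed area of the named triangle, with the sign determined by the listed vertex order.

Work in coordinates with S = (0, 0), B = (1, 0), F = (0, 1), A = (5, 3).
1. P lies on line AB with AP:PB = 3:5 ⇒ P = (7/2, 15/8)
2. H is the midpoint of BA ⇒ H = (3, 3/2)
3. L lies on line SB with SL:LB = 3:(-2) ⇒ L = (3, 0)
4. V is the intersection of line HL and line FB ⇒ V = (3, -2)
2·[SHA] = 3/2, 2·[BPV] = -35/4
[SHA]:[BPV] = 3/2:-35/4 = -6/35

[SHA]:[BPV] = -6/35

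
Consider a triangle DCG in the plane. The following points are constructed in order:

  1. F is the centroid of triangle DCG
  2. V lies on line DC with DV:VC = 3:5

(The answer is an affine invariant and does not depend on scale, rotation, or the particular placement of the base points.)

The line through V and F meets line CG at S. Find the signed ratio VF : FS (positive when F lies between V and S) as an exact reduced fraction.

Work in coordinates with D = (0, 0), C = (1, 0), G = (0, 1).
1. F is the centroid of triangle DCG ⇒ F = (1/3, 1/3)
2. V lies on line DC with DV:VC = 3:5 ⇒ V = (3/8, 0)
line VF meets CG at S = (2/7, 5/7)
F = V + t·(S−V) with t = 7/15, so VF:FS = 7/15:8/15

VF:FS = 7/8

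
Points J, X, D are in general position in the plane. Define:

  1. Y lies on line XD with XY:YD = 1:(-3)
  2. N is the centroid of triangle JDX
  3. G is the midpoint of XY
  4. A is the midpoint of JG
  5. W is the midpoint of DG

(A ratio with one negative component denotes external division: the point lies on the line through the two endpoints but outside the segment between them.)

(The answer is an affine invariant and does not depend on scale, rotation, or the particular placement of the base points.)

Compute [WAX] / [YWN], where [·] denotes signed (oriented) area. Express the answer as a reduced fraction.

[WAX]:[YWN] = 9/14

Assign J = (0, 0), X = (1, 0), D = (0, 1) — the answer is frame-independent, so this choice is without loss of generality.
1. Y lies on line XD with XY:YD = 1:(-3) ⇒ Y = (3/2, -1/2)
2. N is the centroid of triangle JDX ⇒ N = (1/3, 1/3)
3. G is the midpoint of XY ⇒ G = (5/4, -1/4)
4. A is the midpoint of JG ⇒ A = (5/8, -1/8)
5. W is the midpoint of DG ⇒ W = (5/8, 3/8)
2·[WAX] = 3/16, 2·[YWN] = 7/24
[WAX]:[YWN] = 3/16:7/24 = 9/14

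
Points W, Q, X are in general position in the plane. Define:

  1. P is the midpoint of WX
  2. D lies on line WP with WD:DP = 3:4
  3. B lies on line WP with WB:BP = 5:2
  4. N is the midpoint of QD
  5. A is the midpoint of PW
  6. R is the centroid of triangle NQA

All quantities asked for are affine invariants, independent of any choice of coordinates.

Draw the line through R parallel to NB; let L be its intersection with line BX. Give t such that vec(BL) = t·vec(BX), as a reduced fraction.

t = 1/54

Assign W = (0, 0), Q = (1, 0), X = (0, 1) — the answer is frame-independent, so this choice is without loss of generality.
1. P is the midpoint of WX ⇒ P = (0, 1/2)
2. D lies on line WP with WD:DP = 3:4 ⇒ D = (0, 3/14)
3. B lies on line WP with WB:BP = 5:2 ⇒ B = (0, 5/14)
4. N is the midpoint of QD ⇒ N = (1/2, 3/28)
5. A is the midpoint of PW ⇒ A = (0, 1/4)
6. R is the centroid of triangle NQA ⇒ R = (1/2, 5/42)
through R parallel to NB: direction (-1/2, 1/4); meets BX at L = (0, 31/84)
L = B + t·(X−B) with t = 1/54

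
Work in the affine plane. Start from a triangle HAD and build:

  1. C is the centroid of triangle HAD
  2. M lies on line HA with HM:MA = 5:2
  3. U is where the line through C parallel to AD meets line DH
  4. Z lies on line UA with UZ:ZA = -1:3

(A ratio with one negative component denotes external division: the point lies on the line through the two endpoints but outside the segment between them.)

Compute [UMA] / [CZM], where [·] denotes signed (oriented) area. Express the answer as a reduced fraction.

Set H = (0, 0), A = (1, 0), D = (0, 1); any affine frame gives the same invariant.
1. C is the centroid of triangle HAD ⇒ C = (1/3, 1/3)
2. M lies on line HA with HM:MA = 5:2 ⇒ M = (5/7, 0)
3. U is where the line through C parallel to AD meets line DH ⇒ U = (0, 2/3)
4. Z lies on line UA with UZ:ZA = -1:3 ⇒ Z = (-1/2, 1)
2·[UMA] = 4/21, 2·[CZM] = 1/42
[UMA]:[CZM] = 4/21:1/42 = 8

[UMA]:[CZM] = 8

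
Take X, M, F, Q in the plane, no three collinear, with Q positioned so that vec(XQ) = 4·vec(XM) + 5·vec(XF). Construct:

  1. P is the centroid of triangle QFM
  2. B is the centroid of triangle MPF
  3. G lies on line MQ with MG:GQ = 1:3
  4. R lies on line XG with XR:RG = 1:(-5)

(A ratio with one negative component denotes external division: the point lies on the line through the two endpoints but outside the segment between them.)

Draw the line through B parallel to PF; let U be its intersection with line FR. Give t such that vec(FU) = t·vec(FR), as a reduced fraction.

Choose coordinates X = (0, 0), M = (1, 0), F = (0, 1), Q = (4, 5).
1. P is the centroid of triangle QFM ⇒ P = (5/3, 2)
2. B is the centroid of triangle MPF ⇒ B = (8/9, 1)
3. G lies on line MQ with MG:GQ = 1:3 ⇒ G = (7/4, 5/4)
4. R lies on line XG with XR:RG = 1:(-5) ⇒ R = (-7/16, -5/16)
through B parallel to PF: direction (-5/3, -1); meets FR at U = (-2/9, 1/3)
U = F + t·(R−F) with t = 32/63

t = 32/63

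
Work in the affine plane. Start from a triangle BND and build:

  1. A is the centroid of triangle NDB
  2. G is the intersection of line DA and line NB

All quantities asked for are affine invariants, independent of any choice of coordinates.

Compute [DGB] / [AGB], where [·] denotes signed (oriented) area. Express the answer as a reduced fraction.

Assign B = (0, 0), N = (1, 0), D = (0, 1) — the answer is frame-independent, so this choice is without loss of generality.
1. A is the centroid of triangle NDB ⇒ A = (1/3, 1/3)
2. G is the intersection of line DA and line NB ⇒ G = (1/2, 0)
2·[DGB] = -1/2, 2·[AGB] = -1/6
[DGB]:[AGB] = -1/2:-1/6 = 3

[DGB]:[AGB] = 3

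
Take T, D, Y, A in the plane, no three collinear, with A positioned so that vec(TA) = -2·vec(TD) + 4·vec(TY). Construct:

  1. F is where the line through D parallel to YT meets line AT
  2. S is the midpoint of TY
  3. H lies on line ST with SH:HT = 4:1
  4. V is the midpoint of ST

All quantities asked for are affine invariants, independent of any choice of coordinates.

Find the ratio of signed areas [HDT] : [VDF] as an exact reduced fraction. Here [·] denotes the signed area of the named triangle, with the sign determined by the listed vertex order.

Assign T = (0, 0), D = (1, 0), Y = (0, 1), A = (-2, 4) — the answer is frame-independent, so this choice is without loss of generality.
1. F is where the line through D parallel to YT meets line AT ⇒ F = (1, -2)
2. S is the midpoint of TY ⇒ S = (0, 1/2)
3. H lies on line ST with SH:HT = 4:1 ⇒ H = (0, 1/10)
4. V is the midpoint of ST ⇒ V = (0, 1/4)
2·[HDT] = -1/10, 2·[VDF] = -2
[HDT]:[VDF] = -1/10:-2 = 1/20

[HDT]:[VDF] = 1/20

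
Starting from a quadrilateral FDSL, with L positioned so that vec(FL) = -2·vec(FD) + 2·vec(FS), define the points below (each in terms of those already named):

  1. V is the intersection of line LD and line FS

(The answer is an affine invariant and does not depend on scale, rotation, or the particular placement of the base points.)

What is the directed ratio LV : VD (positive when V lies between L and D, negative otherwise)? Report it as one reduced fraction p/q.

Assign F = (0, 0), D = (1, 0), S = (0, 1), L = (-2, 2) — the answer is frame-independent, so this choice is without loss of generality.
1. V is the intersection of line LD and line FS ⇒ V = (0, 2/3)
V = L + t·(D−L) with t = 2/3, so LV:VD = t:(1−t) = 2/3:1/3

LV:VD = 2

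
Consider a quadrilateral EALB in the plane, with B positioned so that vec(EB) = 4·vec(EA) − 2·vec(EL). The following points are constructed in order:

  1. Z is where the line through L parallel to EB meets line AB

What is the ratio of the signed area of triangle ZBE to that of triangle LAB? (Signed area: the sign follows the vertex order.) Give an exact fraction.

Set E = (0, 0), A = (1, 0), L = (0, 1), B = (4, -2); any affine frame gives the same invariant.
1. Z is where the line through L parallel to EB meets line AB ⇒ Z = (-2, 2)
2·[ZBE] = -4, 2·[LAB] = 1
[ZBE]:[LAB] = -4:1 = -4

[ZBE]:[LAB] = -4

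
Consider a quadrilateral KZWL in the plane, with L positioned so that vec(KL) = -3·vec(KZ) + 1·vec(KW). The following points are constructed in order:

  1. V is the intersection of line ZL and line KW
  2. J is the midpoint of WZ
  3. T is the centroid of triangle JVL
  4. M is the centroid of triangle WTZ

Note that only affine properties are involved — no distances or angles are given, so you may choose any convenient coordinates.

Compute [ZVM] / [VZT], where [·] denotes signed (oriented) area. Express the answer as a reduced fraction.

Set K = (0, 0), Z = (1, 0), W = (0, 1), L = (-3, 1); any affine frame gives the same invariant.
1. V is the intersection of line ZL and line KW ⇒ V = (0, 1/4)
2. J is the midpoint of WZ ⇒ J = (1/2, 1/2)
3. T is the centroid of triangle JVL ⇒ T = (-5/6, 7/12)
4. M is the centroid of triangle WTZ ⇒ M = (1/18, 19/36)
2·[ZVM] = -7/24, 2·[VZT] = 1/8
[ZVM]:[VZT] = -7/24:1/8 = -7/3

[ZVM]:[VZT] = -7/3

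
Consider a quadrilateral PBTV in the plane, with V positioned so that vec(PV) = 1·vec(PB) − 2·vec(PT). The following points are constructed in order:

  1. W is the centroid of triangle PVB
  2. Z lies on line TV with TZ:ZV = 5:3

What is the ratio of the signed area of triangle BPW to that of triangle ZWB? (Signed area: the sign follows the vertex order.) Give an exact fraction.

Choose coordinates P = (0, 0), B = (1, 0), T = (0, 1), V = (1, -2).
1. W is the centroid of triangle PVB ⇒ W = (2/3, -2/3)
2. Z lies on line TV with TZ:ZV = 5:3 ⇒ Z = (5/8, -7/8)
2·[BPW] = 2/3, 2·[ZWB] = -1/24
[BPW]:[ZWB] = 2/3:-1/24 = -16

[BPW]:[ZWB] = -16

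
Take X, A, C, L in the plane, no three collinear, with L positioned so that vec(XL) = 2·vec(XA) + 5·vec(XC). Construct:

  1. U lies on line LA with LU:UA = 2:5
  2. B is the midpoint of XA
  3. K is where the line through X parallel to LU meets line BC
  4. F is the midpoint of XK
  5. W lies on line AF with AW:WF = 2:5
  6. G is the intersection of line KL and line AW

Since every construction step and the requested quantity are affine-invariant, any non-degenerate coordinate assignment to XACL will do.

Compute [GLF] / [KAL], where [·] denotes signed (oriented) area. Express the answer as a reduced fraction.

[GLF]:[KAL] = -1/13

Set X = (0, 0), A = (1, 0), C = (0, 1), L = (2, 5); any affine frame gives the same invariant.
1. U lies on line LA with LU:UA = 2:5 ⇒ U = (12/7, 25/7)
2. B is the midpoint of XA ⇒ B = (1/2, 0)
3. K is where the line through X parallel to LU meets line BC ⇒ K = (1/7, 5/7)
4. F is the midpoint of XK ⇒ F = (1/14, 5/14)
5. W lies on line AF with AW:WF = 2:5 ⇒ W = (36/49, 5/49)
6. G is the intersection of line KL and line AW ⇒ G = (0, 5/13)
2·[GLF] = -5/13, 2·[KAL] = 5
[GLF]:[KAL] = -5/13:5 = -1/13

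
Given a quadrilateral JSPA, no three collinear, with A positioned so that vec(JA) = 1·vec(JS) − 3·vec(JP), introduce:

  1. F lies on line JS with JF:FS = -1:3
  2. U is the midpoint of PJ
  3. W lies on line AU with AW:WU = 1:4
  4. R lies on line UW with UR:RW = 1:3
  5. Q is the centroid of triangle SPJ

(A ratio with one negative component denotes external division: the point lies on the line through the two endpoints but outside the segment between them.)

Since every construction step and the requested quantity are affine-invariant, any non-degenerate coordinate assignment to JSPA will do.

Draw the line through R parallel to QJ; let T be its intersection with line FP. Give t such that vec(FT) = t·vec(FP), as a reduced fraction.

t = -9/5

Work in coordinates with J = (0, 0), S = (1, 0), P = (0, 1), A = (1, -3).
1. F lies on line JS with JF:FS = -1:3 ⇒ F = (-1/2, 0)
2. U is the midpoint of PJ ⇒ U = (0, 1/2)
3. W lies on line AU with AW:WU = 1:4 ⇒ W = (4/5, -23/10)
4. R lies on line UW with UR:RW = 1:3 ⇒ R = (1/5, -1/5)
5. Q is the centroid of triangle SPJ ⇒ Q = (1/3, 1/3)
through R parallel to QJ: direction (-1/3, -1/3); meets FP at T = (-7/5, -9/5)
T = F + t·(P−F) with t = -9/5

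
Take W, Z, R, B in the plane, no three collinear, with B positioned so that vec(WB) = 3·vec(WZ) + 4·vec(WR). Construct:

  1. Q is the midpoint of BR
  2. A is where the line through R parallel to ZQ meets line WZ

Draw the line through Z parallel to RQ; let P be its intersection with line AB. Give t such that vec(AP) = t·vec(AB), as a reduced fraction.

t = -3/2

Assign W = (0, 0), Z = (1, 0), R = (0, 1), B = (3, 4) — the answer is frame-independent, so this choice is without loss of generality.
1. Q is the midpoint of BR ⇒ Q = (3/2, 5/2)
2. A is where the line through R parallel to ZQ meets line WZ ⇒ A = (-1/5, 0)
through Z parallel to RQ: direction (3/2, 3/2); meets AB at P = (-5, -6)
P = A + t·(B−A) with t = -3/2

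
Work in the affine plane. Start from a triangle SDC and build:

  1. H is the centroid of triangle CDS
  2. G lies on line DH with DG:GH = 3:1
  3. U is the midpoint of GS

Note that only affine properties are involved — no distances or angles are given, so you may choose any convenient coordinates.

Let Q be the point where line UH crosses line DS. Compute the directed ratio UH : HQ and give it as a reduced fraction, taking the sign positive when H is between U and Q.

Assign S = (0, 0), D = (1, 0), C = (0, 1) — the answer is frame-independent, so this choice is without loss of generality.
1. H is the centroid of triangle CDS ⇒ H = (1/3, 1/3)
2. G lies on line DH with DG:GH = 3:1 ⇒ G = (1/2, 1/4)
3. U is the midpoint of GS ⇒ U = (1/4, 1/8)
line UH meets DS at Q = (1/5, 0)
H = U + t·(Q−U) with t = -5/3, so UH:HQ = -5/3:8/3

UH:HQ = -5/8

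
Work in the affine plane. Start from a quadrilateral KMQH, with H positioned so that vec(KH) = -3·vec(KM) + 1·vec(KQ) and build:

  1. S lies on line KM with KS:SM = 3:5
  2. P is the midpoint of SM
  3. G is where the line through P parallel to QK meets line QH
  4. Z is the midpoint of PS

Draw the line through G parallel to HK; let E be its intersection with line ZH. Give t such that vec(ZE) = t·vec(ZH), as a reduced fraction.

t = -101/17

Set K = (0, 0), M = (1, 0), Q = (0, 1), H = (-3, 1); any affine frame gives the same invariant.
1. S lies on line KM with KS:SM = 3:5 ⇒ S = (3/8, 0)
2. P is the midpoint of SM ⇒ P = (11/16, 0)
3. G is where the line through P parallel to QK meets line QH ⇒ G = (11/16, 1)
4. Z is the midpoint of PS ⇒ Z = (17/32, 0)
through G parallel to HK: direction (3, -1); meets ZH at E = (5851/272, -101/17)
E = Z + t·(H−Z) with t = -101/17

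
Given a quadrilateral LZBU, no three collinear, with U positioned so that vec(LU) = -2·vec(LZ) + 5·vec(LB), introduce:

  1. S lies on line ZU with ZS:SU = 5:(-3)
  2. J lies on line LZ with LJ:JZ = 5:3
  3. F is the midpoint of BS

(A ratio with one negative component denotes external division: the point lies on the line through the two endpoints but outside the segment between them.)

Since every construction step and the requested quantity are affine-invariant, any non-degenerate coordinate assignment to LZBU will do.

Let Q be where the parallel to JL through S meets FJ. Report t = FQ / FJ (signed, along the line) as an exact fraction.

Assign L = (0, 0), Z = (1, 0), B = (0, 1), U = (-2, 5) — the answer is frame-independent, so this choice is without loss of generality.
1. S lies on line ZU with ZS:SU = 5:(-3) ⇒ S = (-13/2, 25/2)
2. J lies on line LZ with LJ:JZ = 5:3 ⇒ J = (5/8, 0)
3. F is the midpoint of BS ⇒ F = (-13/4, 27/4)
through S parallel to JL: direction (-5/8, 0); meets FJ at Q = (-1415/216, 25/2)
Q = F + t·(J−F) with t = -23/27

t = -23/27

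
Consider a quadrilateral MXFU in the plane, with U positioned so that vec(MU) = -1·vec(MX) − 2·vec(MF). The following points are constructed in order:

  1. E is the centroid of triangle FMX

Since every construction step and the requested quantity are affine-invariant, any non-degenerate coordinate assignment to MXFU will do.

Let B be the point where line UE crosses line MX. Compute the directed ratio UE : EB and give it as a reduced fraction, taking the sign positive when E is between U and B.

UE:EB = -7

Choose coordinates M = (0, 0), X = (1, 0), F = (0, 1), U = (-1, -2).
1. E is the centroid of triangle FMX ⇒ E = (1/3, 1/3)
line UE meets MX at B = (1/7, 0)
E = U + t·(B−U) with t = 7/6, so UE:EB = 7/6:-1/6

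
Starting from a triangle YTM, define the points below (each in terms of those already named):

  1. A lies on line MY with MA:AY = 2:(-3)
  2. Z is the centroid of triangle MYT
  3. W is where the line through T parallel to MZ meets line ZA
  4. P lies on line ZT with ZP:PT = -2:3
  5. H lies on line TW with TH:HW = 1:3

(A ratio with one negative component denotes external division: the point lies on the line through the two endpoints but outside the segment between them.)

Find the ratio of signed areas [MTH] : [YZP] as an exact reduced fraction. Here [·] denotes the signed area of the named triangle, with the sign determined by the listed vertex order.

[MTH]:[YZP] = 5/16

Work in coordinates with Y = (0, 0), T = (1, 0), M = (0, 1).
1. A lies on line MY with MA:AY = 2:(-3) ⇒ A = (0, 3)
2. Z is the centroid of triangle MYT ⇒ Z = (1/3, 1/3)
3. W is where the line through T parallel to MZ meets line ZA ⇒ W = (1/6, 5/3)
4. P lies on line ZT with ZP:PT = -2:3 ⇒ P = (-1, 1)
5. H lies on line TW with TH:HW = 1:3 ⇒ H = (19/24, 5/12)
2·[MTH] = 5/24, 2·[YZP] = 2/3
[MTH]:[YZP] = 5/24:2/3 = 5/16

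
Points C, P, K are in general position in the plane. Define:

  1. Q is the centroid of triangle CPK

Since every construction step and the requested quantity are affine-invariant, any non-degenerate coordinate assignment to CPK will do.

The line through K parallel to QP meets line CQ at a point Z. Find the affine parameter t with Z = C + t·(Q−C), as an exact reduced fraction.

Set C = (0, 0), P = (1, 0), K = (0, 1); any affine frame gives the same invariant.
1. Q is the centroid of triangle CPK ⇒ Q = (1/3, 1/3)
through K parallel to QP: direction (2/3, -1/3); meets CQ at Z = (2/3, 2/3)
Z = C + t·(Q−C) with t = 2

t = 2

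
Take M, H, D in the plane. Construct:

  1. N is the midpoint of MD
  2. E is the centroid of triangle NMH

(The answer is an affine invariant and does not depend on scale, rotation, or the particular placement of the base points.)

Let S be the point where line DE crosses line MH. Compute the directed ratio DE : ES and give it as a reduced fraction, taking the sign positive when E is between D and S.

Assign M = (0, 0), H = (1, 0), D = (0, 1) — the answer is frame-independent, so this choice is without loss of generality.
1. N is the midpoint of MD ⇒ N = (0, 1/2)
2. E is the centroid of triangle NMH ⇒ E = (1/3, 1/6)
line DE meets MH at S = (2/5, 0)
E = D + t·(S−D) with t = 5/6, so DE:ES = 5/6:1/6

DE:ES = 5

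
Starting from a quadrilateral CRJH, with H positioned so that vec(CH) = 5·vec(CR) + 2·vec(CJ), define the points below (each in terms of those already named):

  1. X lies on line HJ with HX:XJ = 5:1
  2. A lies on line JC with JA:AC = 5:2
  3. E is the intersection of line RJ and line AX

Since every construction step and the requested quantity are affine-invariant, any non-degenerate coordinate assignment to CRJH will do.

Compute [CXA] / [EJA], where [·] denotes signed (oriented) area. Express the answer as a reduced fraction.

Set C = (0, 0), R = (1, 0), J = (0, 1), H = (5, 2); any affine frame gives the same invariant.
1. X lies on line HJ with HX:XJ = 5:1 ⇒ X = (5/6, 7/6)
2. A lies on line JC with JA:AC = 5:2 ⇒ A = (0, 2/7)
3. E is the intersection of line RJ and line AX ⇒ E = (25/72, 47/72)
2·[CXA] = 5/21, 2·[EJA] = 125/504
[CXA]:[EJA] = 5/21:125/504 = 24/25

[CXA]:[EJA] = 24/25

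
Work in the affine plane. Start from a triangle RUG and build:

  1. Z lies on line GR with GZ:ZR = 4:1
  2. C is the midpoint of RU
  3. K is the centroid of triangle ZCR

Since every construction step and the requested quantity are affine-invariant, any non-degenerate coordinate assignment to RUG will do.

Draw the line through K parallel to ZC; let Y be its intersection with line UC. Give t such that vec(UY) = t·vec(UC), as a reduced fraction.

Set R = (0, 0), U = (1, 0), G = (0, 1); any affine frame gives the same invariant.
1. Z lies on line GR with GZ:ZR = 4:1 ⇒ Z = (0, 1/5)
2. C is the midpoint of RU ⇒ C = (1/2, 0)
3. K is the centroid of triangle ZCR ⇒ K = (1/6, 1/15)
through K parallel to ZC: direction (1/2, -1/5); meets UC at Y = (1/3, 0)
Y = U + t·(C−U) with t = 4/3

t = 4/3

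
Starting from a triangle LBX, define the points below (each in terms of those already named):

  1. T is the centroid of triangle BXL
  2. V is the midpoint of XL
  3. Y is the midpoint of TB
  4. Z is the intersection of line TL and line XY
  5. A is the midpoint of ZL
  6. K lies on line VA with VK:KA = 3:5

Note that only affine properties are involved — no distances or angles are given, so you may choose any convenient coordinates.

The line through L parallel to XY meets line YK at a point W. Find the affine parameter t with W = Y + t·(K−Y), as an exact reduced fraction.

t = 2

Assign L = (0, 0), B = (1, 0), X = (0, 1) — the answer is frame-independent, so this choice is without loss of generality.
1. T is the centroid of triangle BXL ⇒ T = (1/3, 1/3)
2. V is the midpoint of XL ⇒ V = (0, 1/2)
3. Y is the midpoint of TB ⇒ Y = (2/3, 1/6)
4. Z is the intersection of line TL and line XY ⇒ Z = (4/9, 4/9)
5. A is the midpoint of ZL ⇒ A = (2/9, 2/9)
6. K lies on line VA with VK:KA = 3:5 ⇒ K = (1/12, 19/48)
through L parallel to XY: direction (2/3, -5/6); meets YK at W = (-1/2, 5/8)
W = Y + t·(K−Y) with t = 2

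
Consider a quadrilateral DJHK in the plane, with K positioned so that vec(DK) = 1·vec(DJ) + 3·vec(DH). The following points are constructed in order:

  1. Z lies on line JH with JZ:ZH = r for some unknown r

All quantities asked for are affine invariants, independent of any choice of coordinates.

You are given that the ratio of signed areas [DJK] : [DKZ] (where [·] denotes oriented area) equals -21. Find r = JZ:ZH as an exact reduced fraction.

Set D = (0, 0), J = (1, 0), H = (0, 1), K = (1, 3); any affine frame gives the same invariant.
1. With JZ:ZH = r, write λ = r/(r+1) so Z = J + λ·(H−J); Z is affine-linear in λ
Every point depending on Z is an affine combination of Z and λ-independent points, so each such coordinate is linear in λ; the λ² term in each signed area is a multiple of (H−J)×(H−J) = 0, so 2·[DJK] and 2·[DKZ] are each linear in λ. Evaluating at λ=0 and λ=1:
  2·[DJK] = 3,   2·[DKZ] = 4·λ − 3
So [DJK]:[DKZ] = (3) / (4·λ − 3). Setting this equal to -21:
  3 = -21·(4·λ − 3)  ⇒  λ = 5/7
Then r = λ/(1−λ) = (5/7)/(2/7) = 5/2. Check: with r = 5/2, Z = (2/7, 5/7) and [DJK]:[DKZ] = -21 as required.

r = 5/2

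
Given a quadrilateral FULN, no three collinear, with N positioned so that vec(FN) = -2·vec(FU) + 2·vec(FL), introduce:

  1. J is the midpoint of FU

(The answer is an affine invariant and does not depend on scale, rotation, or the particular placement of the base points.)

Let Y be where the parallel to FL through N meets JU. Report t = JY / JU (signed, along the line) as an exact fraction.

Work in coordinates with F = (0, 0), U = (1, 0), L = (0, 1), N = (-2, 2).
1. J is the midpoint of FU ⇒ J = (1/2, 0)
through N parallel to FL: direction (0, 1); meets JU at Y = (-2, 0)
Y = J + t·(U−J) with t = -5

t = -5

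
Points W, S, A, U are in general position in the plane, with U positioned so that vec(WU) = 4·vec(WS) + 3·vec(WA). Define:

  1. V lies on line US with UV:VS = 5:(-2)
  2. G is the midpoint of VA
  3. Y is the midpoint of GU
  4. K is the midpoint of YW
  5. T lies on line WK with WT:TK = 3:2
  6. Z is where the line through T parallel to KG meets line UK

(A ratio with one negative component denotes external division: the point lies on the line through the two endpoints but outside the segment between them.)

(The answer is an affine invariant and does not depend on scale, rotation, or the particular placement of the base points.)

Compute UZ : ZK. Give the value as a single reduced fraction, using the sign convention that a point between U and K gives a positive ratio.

UZ:ZK = -6

Set W = (0, 0), S = (1, 0), A = (0, 1), U = (4, 3); any affine frame gives the same invariant.
1. V lies on line US with UV:VS = 5:(-2) ⇒ V = (-1, -2)
2. G is the midpoint of VA ⇒ G = (-1/2, -1/2)
3. Y is the midpoint of GU ⇒ Y = (7/4, 5/4)
4. K is the midpoint of YW ⇒ K = (7/8, 5/8)
5. T lies on line WK with WT:TK = 3:2 ⇒ T = (21/40, 3/8)
6. Z is where the line through T parallel to KG meets line UK ⇒ Z = (1/4, 3/20)
Z = U + t·(K−U) with t = 6/5, so UZ:ZK = t:(1−t) = 6/5:-1/5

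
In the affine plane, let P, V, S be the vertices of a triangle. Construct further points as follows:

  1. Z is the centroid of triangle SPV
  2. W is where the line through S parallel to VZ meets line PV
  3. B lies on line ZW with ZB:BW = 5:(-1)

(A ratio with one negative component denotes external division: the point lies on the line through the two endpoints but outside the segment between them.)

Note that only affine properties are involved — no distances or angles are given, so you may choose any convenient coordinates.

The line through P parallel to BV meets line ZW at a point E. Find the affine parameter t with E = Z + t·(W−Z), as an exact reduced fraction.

Set P = (0, 0), V = (1, 0), S = (0, 1); any affine frame gives the same invariant.
1. Z is the centroid of triangle SPV ⇒ Z = (1/3, 1/3)
2. W is where the line through S parallel to VZ meets line PV ⇒ W = (2, 0)
3. B lies on line ZW with ZB:BW = 5:(-1) ⇒ B = (29/12, -1/12)
through P parallel to BV: direction (-17/12, 1/12); meets ZW at E = (17/6, -1/6)
E = Z + t·(W−Z) with t = 3/2

t = 3/2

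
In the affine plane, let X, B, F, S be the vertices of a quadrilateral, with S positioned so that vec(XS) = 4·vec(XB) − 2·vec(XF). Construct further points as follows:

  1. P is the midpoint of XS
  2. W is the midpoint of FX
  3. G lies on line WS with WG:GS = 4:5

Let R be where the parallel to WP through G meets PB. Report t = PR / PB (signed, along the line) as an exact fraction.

Choose coordinates X = (0, 0), B = (1, 0), F = (0, 1), S = (4, -2).
1. P is the midpoint of XS ⇒ P = (2, -1)
2. W is the midpoint of FX ⇒ W = (0, 1/2)
3. G lies on line WS with WG:GS = 4:5 ⇒ G = (16/9, -11/18)
through G parallel to WP: direction (2, -3/2); meets PB at R = (10/9, -1/9)
R = P + t·(B−P) with t = 8/9

t = 8/9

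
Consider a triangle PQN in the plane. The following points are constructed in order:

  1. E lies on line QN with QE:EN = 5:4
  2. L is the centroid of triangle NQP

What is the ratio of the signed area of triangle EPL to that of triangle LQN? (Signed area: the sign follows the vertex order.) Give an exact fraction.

Choose coordinates P = (0, 0), Q = (1, 0), N = (0, 1).
1. E lies on line QN with QE:EN = 5:4 ⇒ E = (4/9, 5/9)
2. L is the centroid of triangle NQP ⇒ L = (1/3, 1/3)
2·[EPL] = 1/27, 2·[LQN] = 1/3
[EPL]:[LQN] = 1/27:1/3 = 1/9

[EPL]:[LQN] = 1/9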